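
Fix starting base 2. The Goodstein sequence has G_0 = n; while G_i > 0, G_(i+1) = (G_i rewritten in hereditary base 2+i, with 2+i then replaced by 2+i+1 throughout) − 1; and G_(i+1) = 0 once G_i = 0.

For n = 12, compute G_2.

1065

step 0: 12 = 2^(2 + 1) + 2^2; sub 3 for 2: 3^(3 + 1) + 3^3; = 108; G_1 = 108−1 = 107
step 1: 107 = 3^(3 + 1) + 2·3^2 + 2·3 + 2; sub 4 for 3: 4^(4 + 1) + 2·4^2 + 2·4 + 2; = 1066; G_2 = 1066−1 = 1065
step 2: 1065 = 4^(4 + 1) + 2·4^2 + 2·4 + 1; sub 5 for 4: 5^(5 + 1) + 2·5^2 + 2·5 + 1; = 15686; G_3 = 15686−1 = 15685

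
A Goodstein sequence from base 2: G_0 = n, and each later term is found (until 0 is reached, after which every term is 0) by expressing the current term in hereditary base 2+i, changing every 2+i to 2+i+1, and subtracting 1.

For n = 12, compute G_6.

134217867

12 —HB2→ 2^(2 + 1) + 2^2 —bump→ 3^(3 + 1) + 3^3 = 108 —(−1)→ 107
107 —HB3→ 3^(3 + 1) + 2·3^2 + 2·3 + 2 —bump→ 4^(4 + 1) + 2·4^2 + 2·4 + 2 = 1066 —(−1)→ 1065
1065 —HB4→ 4^(4 + 1) + 2·4^2 + 2·4 + 1 —bump→ 5^(5 + 1) + 2·5^2 + 2·5 + 1 = 15686 —(−1)→ 15685
15685 —HB5→ 5^(5 + 1) + 2·5^2 + 2·5 —bump→ 6^(6 + 1) + 2·6^2 + 2·6 = 280020 —(−1)→ 280019
280019 —HB6→ 6^(6 + 1) + 2·6^2 + 6 + 5 —bump→ 7^(7 + 1) + 2·7^2 + 7 + 5 = 5764911 —(−1)→ 5764910
5764910 —HB7→ 7^(7 + 1) + 2·7^2 + 7 + 4 —bump→ 8^(8 + 1) + 2·8^2 + 8 + 4 = 134217868 —(−1)→ 134217867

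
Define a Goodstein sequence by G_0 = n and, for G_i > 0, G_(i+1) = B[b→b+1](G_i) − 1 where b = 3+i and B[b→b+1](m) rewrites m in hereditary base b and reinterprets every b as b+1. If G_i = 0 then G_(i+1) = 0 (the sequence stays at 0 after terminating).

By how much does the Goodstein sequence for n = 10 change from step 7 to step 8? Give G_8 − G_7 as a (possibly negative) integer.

G_0=10  [base 3] 3^2 + 1  →[3↦4]→  4^2 + 1 = 17  −1 ⇒ G_1=16
G_1=16  [base 4] 4^2  →[4↦5]→  5^2 = 25  −1 ⇒ G_2=24
G_2=24  [base 5] 4·5 + 4  →[5↦6]→  4·6 + 4 = 28  −1 ⇒ G_3=27
G_3=27  [base 6] 4·6 + 3  →[6↦7]→  4·7 + 3 = 31  −1 ⇒ G_4=30
G_4=30  [base 7] 4·7 + 2  →[7↦8]→  4·8 + 2 = 34  −1 ⇒ G_5=33
G_5=33  [base 8] 4·8 + 1  →[8↦9]→  4·9 + 1 = 37  −1 ⇒ G_6=36
G_6=36  [base 9] 4·9  →[9↦10]→  4·10 = 40  −1 ⇒ G_7=39
G_7=39  [base 10] 3·10 + 9  →[10↦11]→  3·11 + 9 = 42  −1 ⇒ G_8=41

2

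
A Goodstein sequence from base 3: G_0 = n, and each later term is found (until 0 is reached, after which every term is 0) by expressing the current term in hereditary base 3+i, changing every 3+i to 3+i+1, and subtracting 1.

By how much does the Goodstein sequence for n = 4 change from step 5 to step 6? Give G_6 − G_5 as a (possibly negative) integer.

-1

base 3: 4 = 3 + 1; at 4: 4 + 1 = 5; next = 4
base 4: 4 = 4; at 5: 5 = 5; next = 4
base 5: 4 = 4; at 6: 4 = 4; next = 3
base 6: 3 = 3; at 7: 3 = 3; next = 2
base 7: 2 = 2; at 8: 2 = 2; next = 1
base 8: 1 = 1; at 9: 1 = 1; next = 0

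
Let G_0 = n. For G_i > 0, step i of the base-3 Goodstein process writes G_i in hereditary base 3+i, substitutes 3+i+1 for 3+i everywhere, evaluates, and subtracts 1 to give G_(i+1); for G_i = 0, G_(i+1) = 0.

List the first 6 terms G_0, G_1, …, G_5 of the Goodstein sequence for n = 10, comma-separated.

base 3: 10 = 3^2 + 1; at 4: 4^2 + 1 = 17; next = 16
base 4: 16 = 4^2; at 5: 5^2 = 25; next = 24
base 5: 24 = 4·5 + 4; at 6: 4·6 + 4 = 28; next = 27
base 6: 27 = 4·6 + 3; at 7: 4·7 + 3 = 31; next = 30
base 7: 30 = 4·7 + 2; at 8: 4·8 + 2 = 34; next = 33

10, 16, 24, 27, 30, 33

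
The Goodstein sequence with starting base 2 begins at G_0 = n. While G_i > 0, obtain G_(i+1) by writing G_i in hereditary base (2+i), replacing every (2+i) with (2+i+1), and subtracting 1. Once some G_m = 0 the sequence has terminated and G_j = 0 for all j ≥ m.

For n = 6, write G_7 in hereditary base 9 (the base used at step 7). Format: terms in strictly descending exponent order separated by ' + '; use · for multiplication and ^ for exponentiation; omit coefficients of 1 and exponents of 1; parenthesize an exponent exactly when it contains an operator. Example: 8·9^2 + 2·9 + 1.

5·9^5 + 5·9^4 + 5·9^3 + 5·9^2 + 5·9 + 2

G_0=6  [base 2] 2^2 + 2  →[2↦3]→  3^3 + 3 = 30  −1 ⇒ G_1=29
G_1=29  [base 3] 3^3 + 2  →[3↦4]→  4^4 + 2 = 258  −1 ⇒ G_2=257
G_2=257  [base 4] 4^4 + 1  →[4↦5]→  5^5 + 1 = 3126  −1 ⇒ G_3=3125
G_3=3125  [base 5] 5^5  →[5↦6]→  6^6 = 46656  −1 ⇒ G_4=46655
G_4=46655  [base 6] 5·6^5 + 5·6^4 + 5·6^3 + 5·6^2 + 5·6 + 5  →[6↦7]→  5·7^5 + 5·7^4 + 5·7^3 + 5·7^2 + 5·7 + 5 = 98040  −1 ⇒ G_5=98039
G_5=98039  [base 7] 5·7^5 + 5·7^4 + 5·7^3 + 5·7^2 + 5·7 + 4  →[7↦8]→  5·8^5 + 5·8^4 + 5·8^3 + 5·8^2 + 5·8 + 4 = 187244  −1 ⇒ G_6=187243
G_6=187243  [base 8] 5·8^5 + 5·8^4 + 5·8^3 + 5·8^2 + 5·8 + 3  →[8↦9]→  5·9^5 + 5·9^4 + 5·9^3 + 5·9^2 + 5·9 + 3 = 332148  −1 ⇒ G_7=332147
G_7=332147  [base 9] 5·9^5 + 5·9^4 + 5·9^3 + 5·9^2 + 5·9 + 2  →[9↦10]→  5·10^5 + 5·10^4 + 5·10^3 + 5·10^2 + 5·10 + 2 = 555552  −1 ⇒ G_8=555551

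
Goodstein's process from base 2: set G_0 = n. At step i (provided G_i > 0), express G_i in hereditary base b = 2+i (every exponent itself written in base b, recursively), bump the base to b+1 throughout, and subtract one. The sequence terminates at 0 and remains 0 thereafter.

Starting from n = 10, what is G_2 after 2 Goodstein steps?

10 —HB2→ 2^(2 + 1) + 2 —bump→ 3^(3 + 1) + 3 = 84 —(−1)→ 83
83 —HB3→ 3^(3 + 1) + 2 —bump→ 4^(4 + 1) + 2 = 1026 —(−1)→ 1025
1025 —HB4→ 4^(4 + 1) + 1 —bump→ 5^(5 + 1) + 1 = 15626 —(−1)→ 15625

1025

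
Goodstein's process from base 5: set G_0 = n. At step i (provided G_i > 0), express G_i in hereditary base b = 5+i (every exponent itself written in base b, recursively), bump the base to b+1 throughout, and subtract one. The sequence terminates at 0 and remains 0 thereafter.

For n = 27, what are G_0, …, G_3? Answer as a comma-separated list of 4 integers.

27, 37, 49, 63

G_0 = 27. HB_5(27) = 5^2 + 2. Bump = 38. G_1 = 37.
G_1 = 37. HB_6(37) = 6^2 + 1. Bump = 50. G_2 = 49.
G_2 = 49. HB_7(49) = 7^2. Bump = 64. G_3 = 63.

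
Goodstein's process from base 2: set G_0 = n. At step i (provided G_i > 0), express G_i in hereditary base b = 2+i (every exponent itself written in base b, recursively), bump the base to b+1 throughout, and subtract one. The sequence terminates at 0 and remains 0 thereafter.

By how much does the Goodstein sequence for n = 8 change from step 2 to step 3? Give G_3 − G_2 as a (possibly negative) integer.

5757

step 0: 8 = 2^(2 + 1); sub 3 for 2: 3^(3 + 1); = 81; G_1 = 81−1 = 80
step 1: 80 = 2·3^3 + 2·3^2 + 2·3 + 2; sub 4 for 3: 2·4^4 + 2·4^2 + 2·4 + 2; = 554; G_2 = 554−1 = 553
step 2: 553 = 2·4^4 + 2·4^2 + 2·4 + 1; sub 5 for 4: 2·5^5 + 2·5^2 + 2·5 + 1; = 6311; G_3 = 6311−1 = 6310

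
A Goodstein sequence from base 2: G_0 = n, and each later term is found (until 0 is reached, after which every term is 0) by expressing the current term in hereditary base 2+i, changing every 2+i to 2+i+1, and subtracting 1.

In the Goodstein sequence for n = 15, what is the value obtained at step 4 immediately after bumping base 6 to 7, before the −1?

6588345

base 2: 15 = 2^(2 + 1) + 2^2 + 2 + 1; at 3: 3^(3 + 1) + 3^3 + 3 + 1 = 112; next = 111
base 3: 111 = 3^(3 + 1) + 3^3 + 3; at 4: 4^(4 + 1) + 4^4 + 4 = 1284; next = 1283
base 4: 1283 = 4^(4 + 1) + 4^4 + 3; at 5: 5^(5 + 1) + 5^5 + 3 = 18753; next = 18752
base 5: 18752 = 5^(5 + 1) + 5^5 + 2; at 6: 6^(6 + 1) + 6^6 + 2 = 326594; next = 326593
base 6: 326593 = 6^(6 + 1) + 6^6 + 1; at 7: 7^(7 + 1) + 7^7 + 1 = 6588345; next = 6588344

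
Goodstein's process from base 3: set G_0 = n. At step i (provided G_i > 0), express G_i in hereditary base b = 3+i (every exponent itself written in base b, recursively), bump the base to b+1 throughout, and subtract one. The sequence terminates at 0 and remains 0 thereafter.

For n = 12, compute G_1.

base 3: 12 = 3^2 + 3; at 4: 4^2 + 4 = 20; next = 19
base 4: 19 = 4^2 + 3; at 5: 5^2 + 3 = 28; next = 27

19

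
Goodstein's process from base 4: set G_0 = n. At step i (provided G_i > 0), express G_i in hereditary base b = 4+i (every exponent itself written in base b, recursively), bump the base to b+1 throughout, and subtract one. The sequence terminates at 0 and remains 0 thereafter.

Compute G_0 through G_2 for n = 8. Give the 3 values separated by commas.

step 0: 8 = 2·4; sub 5 for 4: 2·5; = 10; G_1 = 10−1 = 9
step 1: 9 = 5 + 4; sub 6 for 5: 6 + 4; = 10; G_2 = 10−1 = 9

8, 9, 9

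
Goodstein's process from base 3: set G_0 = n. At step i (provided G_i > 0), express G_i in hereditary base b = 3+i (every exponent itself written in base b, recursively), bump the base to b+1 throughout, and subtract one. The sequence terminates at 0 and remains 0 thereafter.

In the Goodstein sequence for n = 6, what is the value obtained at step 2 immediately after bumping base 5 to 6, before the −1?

8

i=0: 6 = 2·3 (b=3); 3→4: 2·4 = 8; 8−1 = 7
i=1: 7 = 4 + 3 (b=4); 4→5: 5 + 3 = 8; 8−1 = 7
i=2: 7 = 5 + 2 (b=5); 5→6: 6 + 2 = 8; 8−1 = 7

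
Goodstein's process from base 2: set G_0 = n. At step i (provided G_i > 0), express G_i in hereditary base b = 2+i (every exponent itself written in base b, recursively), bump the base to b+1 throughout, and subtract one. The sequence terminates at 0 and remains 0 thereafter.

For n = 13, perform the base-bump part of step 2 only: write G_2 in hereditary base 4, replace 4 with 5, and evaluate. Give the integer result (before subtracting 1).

step 0: 13 = 2^(2 + 1) + 2^2 + 1; sub 3 for 2: 3^(3 + 1) + 3^3 + 1; = 109; G_1 = 109−1 = 108
step 1: 108 = 3^(3 + 1) + 3^3; sub 4 for 3: 4^(4 + 1) + 4^4; = 1280; G_2 = 1280−1 = 1279

16093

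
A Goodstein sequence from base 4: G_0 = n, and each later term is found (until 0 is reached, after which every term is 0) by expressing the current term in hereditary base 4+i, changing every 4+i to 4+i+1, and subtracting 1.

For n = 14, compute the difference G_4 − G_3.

i=0: 14 = 3·4 + 2 (b=4); 4→5: 3·5 + 2 = 17; 17−1 = 16
i=1: 16 = 3·5 + 1 (b=5); 5→6: 3·6 + 1 = 19; 19−1 = 18
i=2: 18 = 3·6 (b=6); 6→7: 3·7 = 21; 21−1 = 20
i=3: 20 = 2·7 + 6 (b=7); 7→8: 2·8 + 6 = 22; 22−1 = 21

1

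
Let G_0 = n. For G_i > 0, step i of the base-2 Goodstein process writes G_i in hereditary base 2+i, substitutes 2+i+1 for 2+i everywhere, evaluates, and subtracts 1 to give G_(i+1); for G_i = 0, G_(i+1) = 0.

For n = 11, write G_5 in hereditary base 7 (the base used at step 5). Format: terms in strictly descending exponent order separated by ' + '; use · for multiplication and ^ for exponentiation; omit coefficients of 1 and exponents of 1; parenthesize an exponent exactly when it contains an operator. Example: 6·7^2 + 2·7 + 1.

7^(7 + 1)

[0] 11 ≡ 2^(2 + 1) + 2 + 1 (base 2). Lift 3: 85. −1: 84.
[1] 84 ≡ 3^(3 + 1) + 3 (base 3). Lift 4: 1028. −1: 1027.
[2] 1027 ≡ 4^(4 + 1) + 3 (base 4). Lift 5: 15628. −1: 15627.
[3] 15627 ≡ 5^(5 + 1) + 2 (base 5). Lift 6: 279938. −1: 279937.
[4] 279937 ≡ 6^(6 + 1) + 1 (base 6). Lift 7: 5764802. −1: 5764801.
[5] 5764801 ≡ 7^(7 + 1) (base 7). Lift 8: 134217728. −1: 134217727.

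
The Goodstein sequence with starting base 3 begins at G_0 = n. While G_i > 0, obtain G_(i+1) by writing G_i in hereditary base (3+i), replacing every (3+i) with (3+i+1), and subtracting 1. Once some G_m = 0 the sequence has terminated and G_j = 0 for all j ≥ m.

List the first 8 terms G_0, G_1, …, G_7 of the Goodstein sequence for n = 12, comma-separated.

12, 19, 27, 37, 49, 63, 69, 75

i=0: 12 = 3^2 + 3 (b=3); 3→4: 4^2 + 4 = 20; 20−1 = 19
i=1: 19 = 4^2 + 3 (b=4); 4→5: 5^2 + 3 = 28; 28−1 = 27
i=2: 27 = 5^2 + 2 (b=5); 5→6: 6^2 + 2 = 38; 38−1 = 37
i=3: 37 = 6^2 + 1 (b=6); 6→7: 7^2 + 1 = 50; 50−1 = 49
i=4: 49 = 7^2 (b=7); 7→8: 8^2 = 64; 64−1 = 63
i=5: 63 = 7·8 + 7 (b=8); 8→9: 7·9 + 7 = 70; 70−1 = 69
i=6: 69 = 7·9 + 6 (b=9); 9→10: 7·10 + 6 = 76; 76−1 = 75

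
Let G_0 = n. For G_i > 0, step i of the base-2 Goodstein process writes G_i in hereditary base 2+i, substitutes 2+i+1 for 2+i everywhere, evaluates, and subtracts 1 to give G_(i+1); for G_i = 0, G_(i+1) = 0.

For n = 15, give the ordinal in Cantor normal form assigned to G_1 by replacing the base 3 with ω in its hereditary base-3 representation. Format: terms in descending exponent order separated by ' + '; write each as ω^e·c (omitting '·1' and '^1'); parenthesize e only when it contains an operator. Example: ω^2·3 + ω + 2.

ω^(ω + 1) + ω^ω + ω

(0) 15|_2 = 2^(2 + 1) + 2^2 + 2 + 1 ↦ 3^(3 + 1) + 3^3 + 3 + 1|_3 = 112 ⇒ 111
(1) 111|_3 = 3^(3 + 1) + 3^3 + 3 ↦ 4^(4 + 1) + 4^4 + 4|_4 = 1284 ⇒ 1283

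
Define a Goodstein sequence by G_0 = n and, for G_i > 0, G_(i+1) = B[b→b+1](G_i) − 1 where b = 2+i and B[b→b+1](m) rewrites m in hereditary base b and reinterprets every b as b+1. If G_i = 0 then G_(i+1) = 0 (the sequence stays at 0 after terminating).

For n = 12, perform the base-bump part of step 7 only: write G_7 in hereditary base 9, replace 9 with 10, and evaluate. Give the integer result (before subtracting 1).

base 2: 12 = 2^(2 + 1) + 2^2; at 3: 3^(3 + 1) + 3^3 = 108; next = 107
base 3: 107 = 3^(3 + 1) + 2·3^2 + 2·3 + 2; at 4: 4^(4 + 1) + 2·4^2 + 2·4 + 2 = 1066; next = 1065
base 4: 1065 = 4^(4 + 1) + 2·4^2 + 2·4 + 1; at 5: 5^(5 + 1) + 2·5^2 + 2·5 + 1 = 15686; next = 15685
base 5: 15685 = 5^(5 + 1) + 2·5^2 + 2·5; at 6: 6^(6 + 1) + 2·6^2 + 2·6 = 280020; next = 280019
base 6: 280019 = 6^(6 + 1) + 2·6^2 + 6 + 5; at 7: 7^(7 + 1) + 2·7^2 + 7 + 5 = 5764911; next = 5764910
base 7: 5764910 = 7^(7 + 1) + 2·7^2 + 7 + 4; at 8: 8^(8 + 1) + 2·8^2 + 8 + 4 = 134217868; next = 134217867
base 8: 134217867 = 8^(8 + 1) + 2·8^2 + 8 + 3; at 9: 9^(9 + 1) + 2·9^2 + 9 + 3 = 3486784575; next = 3486784574

100000000212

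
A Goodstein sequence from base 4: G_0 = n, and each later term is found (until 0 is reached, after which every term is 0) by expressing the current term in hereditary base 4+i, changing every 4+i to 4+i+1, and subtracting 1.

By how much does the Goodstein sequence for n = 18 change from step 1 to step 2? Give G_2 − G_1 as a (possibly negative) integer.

10

G_0 = 18. HB_4(18) = 4^2 + 2. Bump = 27. G_1 = 26.
G_1 = 26. HB_5(26) = 5^2 + 1. Bump = 37. G_2 = 36.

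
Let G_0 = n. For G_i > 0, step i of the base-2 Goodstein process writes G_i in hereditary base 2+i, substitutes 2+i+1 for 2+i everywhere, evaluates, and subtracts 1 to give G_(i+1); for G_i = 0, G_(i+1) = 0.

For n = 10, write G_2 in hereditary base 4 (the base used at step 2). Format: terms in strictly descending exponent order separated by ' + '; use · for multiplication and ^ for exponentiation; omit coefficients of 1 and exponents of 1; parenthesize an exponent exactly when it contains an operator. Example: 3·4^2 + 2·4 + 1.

(0) 10|_2 = 2^(2 + 1) + 2 ↦ 3^(3 + 1) + 3|_3 = 84 ⇒ 83
(1) 83|_3 = 3^(3 + 1) + 2 ↦ 4^(4 + 1) + 2|_4 = 1026 ⇒ 1025
(2) 1025|_4 = 4^(4 + 1) + 1 ↦ 5^(5 + 1) + 1|_5 = 15626 ⇒ 15625

4^(4 + 1) + 1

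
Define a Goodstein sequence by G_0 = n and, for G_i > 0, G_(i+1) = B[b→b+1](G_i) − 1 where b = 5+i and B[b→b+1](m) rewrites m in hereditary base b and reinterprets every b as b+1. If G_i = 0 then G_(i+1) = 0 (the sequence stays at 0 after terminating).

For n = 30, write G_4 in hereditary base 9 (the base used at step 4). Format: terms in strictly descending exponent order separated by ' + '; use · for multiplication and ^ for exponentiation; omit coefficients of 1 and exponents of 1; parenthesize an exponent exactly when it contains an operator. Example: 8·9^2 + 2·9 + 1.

i=0: 30 = 5^2 + 5 (b=5); 5→6: 6^2 + 6 = 42; 42−1 = 41
i=1: 41 = 6^2 + 5 (b=6); 6→7: 7^2 + 5 = 54; 54−1 = 53
i=2: 53 = 7^2 + 4 (b=7); 7→8: 8^2 + 4 = 68; 68−1 = 67
i=3: 67 = 8^2 + 3 (b=8); 8→9: 9^2 + 3 = 84; 84−1 = 83
i=4: 83 = 9^2 + 2 (b=9); 9→10: 10^2 + 2 = 102; 102−1 = 101

9^2 + 2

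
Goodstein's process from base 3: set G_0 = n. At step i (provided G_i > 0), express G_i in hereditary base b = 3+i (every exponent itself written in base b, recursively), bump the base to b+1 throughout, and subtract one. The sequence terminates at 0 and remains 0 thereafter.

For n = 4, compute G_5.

1

i=0: 4 = 3 + 1 (b=3); 3→4: 4 + 1 = 5; 5−1 = 4
i=1: 4 = 4 (b=4); 4→5: 5 = 5; 5−1 = 4
i=2: 4 = 4 (b=5); 5→6: 4 = 4; 4−1 = 3
i=3: 3 = 3 (b=6); 6→7: 3 = 3; 3−1 = 2
i=4: 2 = 2 (b=7); 7→8: 2 = 2; 2−1 = 1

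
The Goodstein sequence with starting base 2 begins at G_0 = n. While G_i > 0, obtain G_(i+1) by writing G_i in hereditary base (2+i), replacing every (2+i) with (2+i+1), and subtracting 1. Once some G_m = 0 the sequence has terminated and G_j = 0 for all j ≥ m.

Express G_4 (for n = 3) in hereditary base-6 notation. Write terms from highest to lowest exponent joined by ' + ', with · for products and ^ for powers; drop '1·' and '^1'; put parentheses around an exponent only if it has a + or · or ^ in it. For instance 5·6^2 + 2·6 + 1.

base 2: 3 = 2 + 1; at 3: 3 + 1 = 4; next = 3
base 3: 3 = 3; at 4: 4 = 4; next = 3
base 4: 3 = 3; at 5: 3 = 3; next = 2
base 5: 2 = 2; at 6: 2 = 2; next = 1
base 6: 1 = 1; at 7: 1 = 1; next = 0

1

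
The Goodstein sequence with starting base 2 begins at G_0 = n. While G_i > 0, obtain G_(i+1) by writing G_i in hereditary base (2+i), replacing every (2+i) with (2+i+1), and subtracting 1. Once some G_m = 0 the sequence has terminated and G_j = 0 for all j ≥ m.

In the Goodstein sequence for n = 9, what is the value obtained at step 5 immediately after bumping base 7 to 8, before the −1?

[0] 9 ≡ 2^(2 + 1) + 1 (base 2). Lift 3: 82. −1: 81.
[1] 81 ≡ 3^(3 + 1) (base 3). Lift 4: 1024. −1: 1023.
[2] 1023 ≡ 3·4^4 + 3·4^3 + 3·4^2 + 3·4 + 3 (base 4). Lift 5: 9843. −1: 9842.
[3] 9842 ≡ 3·5^5 + 3·5^3 + 3·5^2 + 3·5 + 2 (base 5). Lift 6: 140744. −1: 140743.
[4] 140743 ≡ 3·6^6 + 3·6^3 + 3·6^2 + 3·6 + 1 (base 6). Lift 7: 2471827. −1: 2471826.

50333400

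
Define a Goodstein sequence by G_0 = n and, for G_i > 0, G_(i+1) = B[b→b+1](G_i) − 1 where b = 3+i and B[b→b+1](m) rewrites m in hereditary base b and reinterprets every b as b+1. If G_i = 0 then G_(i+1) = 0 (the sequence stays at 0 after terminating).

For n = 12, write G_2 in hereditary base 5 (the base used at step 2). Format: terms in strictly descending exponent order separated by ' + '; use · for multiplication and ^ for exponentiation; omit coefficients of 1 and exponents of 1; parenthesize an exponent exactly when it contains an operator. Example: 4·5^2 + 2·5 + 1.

[0] 12 ≡ 3^2 + 3 (base 3). Lift 4: 20. −1: 19.
[1] 19 ≡ 4^2 + 3 (base 4). Lift 5: 28. −1: 27.
[2] 27 ≡ 5^2 + 2 (base 5). Lift 6: 38. −1: 37.

5^2 + 2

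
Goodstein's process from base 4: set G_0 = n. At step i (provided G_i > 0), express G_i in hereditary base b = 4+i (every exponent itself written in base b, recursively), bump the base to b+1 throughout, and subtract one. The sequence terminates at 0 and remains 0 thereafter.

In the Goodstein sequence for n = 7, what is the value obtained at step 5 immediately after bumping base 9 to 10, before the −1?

(0) 7|_4 = 4 + 3 ↦ 5 + 3|_5 = 8 ⇒ 7
(1) 7|_5 = 5 + 2 ↦ 6 + 2|_6 = 8 ⇒ 7
(2) 7|_6 = 6 + 1 ↦ 7 + 1|_7 = 8 ⇒ 7
(3) 7|_7 = 7 ↦ 8|_8 = 8 ⇒ 7
(4) 7|_8 = 7 ↦ 7|_9 = 7 ⇒ 6

6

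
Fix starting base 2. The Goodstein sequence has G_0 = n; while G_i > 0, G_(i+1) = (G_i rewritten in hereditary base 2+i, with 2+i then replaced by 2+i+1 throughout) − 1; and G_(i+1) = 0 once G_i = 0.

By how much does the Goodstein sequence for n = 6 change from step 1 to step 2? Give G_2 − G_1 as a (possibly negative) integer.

6 —HB2→ 2^2 + 2 —bump→ 3^3 + 3 = 30 —(−1)→ 29
29 —HB3→ 3^3 + 2 —bump→ 4^4 + 2 = 258 —(−1)→ 257

228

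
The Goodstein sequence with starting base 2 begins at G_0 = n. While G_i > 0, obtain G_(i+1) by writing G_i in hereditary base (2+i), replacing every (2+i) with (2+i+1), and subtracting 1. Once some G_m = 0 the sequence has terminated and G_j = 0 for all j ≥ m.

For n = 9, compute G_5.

2471826

G_0 = 9. HB_2(9) = 2^(2 + 1) + 1. Bump = 82. G_1 = 81.
G_1 = 81. HB_3(81) = 3^(3 + 1). Bump = 1024. G_2 = 1023.
G_2 = 1023. HB_4(1023) = 3·4^4 + 3·4^3 + 3·4^2 + 3·4 + 3. Bump = 9843. G_3 = 9842.
G_3 = 9842. HB_5(9842) = 3·5^5 + 3·5^3 + 3·5^2 + 3·5 + 2. Bump = 140744. G_4 = 140743.
G_4 = 140743. HB_6(140743) = 3·6^6 + 3·6^3 + 3·6^2 + 3·6 + 1. Bump = 2471827. G_5 = 2471826.
G_5 = 2471826. HB_7(2471826) = 3·7^7 + 3·7^3 + 3·7^2 + 3·7. Bump = 50333400. G_6 = 50333399.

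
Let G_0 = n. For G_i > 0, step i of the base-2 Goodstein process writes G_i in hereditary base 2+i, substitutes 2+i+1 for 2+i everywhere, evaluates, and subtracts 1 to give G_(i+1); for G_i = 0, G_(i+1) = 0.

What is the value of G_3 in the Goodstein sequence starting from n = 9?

base 2: 9 = 2^(2 + 1) + 1; at 3: 3^(3 + 1) + 1 = 82; next = 81
base 3: 81 = 3^(3 + 1); at 4: 4^(4 + 1) = 1024; next = 1023
base 4: 1023 = 3·4^4 + 3·4^3 + 3·4^2 + 3·4 + 3; at 5: 3·5^5 + 3·5^3 + 3·5^2 + 3·5 + 3 = 9843; next = 9842

9842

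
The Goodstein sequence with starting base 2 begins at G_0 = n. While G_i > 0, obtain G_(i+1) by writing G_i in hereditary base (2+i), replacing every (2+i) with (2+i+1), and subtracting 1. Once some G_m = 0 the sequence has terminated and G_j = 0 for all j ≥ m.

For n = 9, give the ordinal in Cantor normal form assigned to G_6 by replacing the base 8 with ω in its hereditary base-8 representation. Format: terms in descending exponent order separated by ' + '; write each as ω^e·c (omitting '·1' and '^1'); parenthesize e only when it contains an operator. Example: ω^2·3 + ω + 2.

i=0: 9 = 2^(2 + 1) + 1 (b=2); 2→3: 3^(3 + 1) + 1 = 82; 82−1 = 81
i=1: 81 = 3^(3 + 1) (b=3); 3→4: 4^(4 + 1) = 1024; 1024−1 = 1023
i=2: 1023 = 3·4^4 + 3·4^3 + 3·4^2 + 3·4 + 3 (b=4); 4→5: 3·5^5 + 3·5^3 + 3·5^2 + 3·5 + 3 = 9843; 9843−1 = 9842
i=3: 9842 = 3·5^5 + 3·5^3 + 3·5^2 + 3·5 + 2 (b=5); 5→6: 3·6^6 + 3·6^3 + 3·6^2 + 3·6 + 2 = 140744; 140744−1 = 140743
i=4: 140743 = 3·6^6 + 3·6^3 + 3·6^2 + 3·6 + 1 (b=6); 6→7: 3·7^7 + 3·7^3 + 3·7^2 + 3·7 + 1 = 2471827; 2471827−1 = 2471826
i=5: 2471826 = 3·7^7 + 3·7^3 + 3·7^2 + 3·7 (b=7); 7→8: 3·8^8 + 3·8^3 + 3·8^2 + 3·8 = 50333400; 50333400−1 = 50333399
i=6: 50333399 = 3·8^8 + 3·8^3 + 3·8^2 + 2·8 + 7 (b=8); 8→9: 3·9^9 + 3·9^3 + 3·9^2 + 2·9 + 7 = 1162263922; 1162263922−1 = 1162263921

ω^ω·3 + ω^3·3 + ω^2·3 + ω·2 + 7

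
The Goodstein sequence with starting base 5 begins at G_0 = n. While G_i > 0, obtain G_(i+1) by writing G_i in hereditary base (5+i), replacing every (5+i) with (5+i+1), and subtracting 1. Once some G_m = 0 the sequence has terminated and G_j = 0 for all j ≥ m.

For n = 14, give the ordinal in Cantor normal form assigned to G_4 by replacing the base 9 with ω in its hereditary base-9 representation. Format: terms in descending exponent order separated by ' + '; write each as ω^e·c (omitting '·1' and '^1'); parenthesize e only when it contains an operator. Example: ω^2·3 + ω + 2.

step 0: 14 = 2·5 + 4; sub 6 for 5: 2·6 + 4; = 16; G_1 = 16−1 = 15
step 1: 15 = 2·6 + 3; sub 7 for 6: 2·7 + 3; = 17; G_2 = 17−1 = 16
step 2: 16 = 2·7 + 2; sub 8 for 7: 2·8 + 2; = 18; G_3 = 18−1 = 17
step 3: 17 = 2·8 + 1; sub 9 for 8: 2·9 + 1; = 19; G_4 = 19−1 = 18
step 4: 18 = 2·9; sub 10 for 9: 2·10; = 20; G_5 = 20−1 = 19

ω·2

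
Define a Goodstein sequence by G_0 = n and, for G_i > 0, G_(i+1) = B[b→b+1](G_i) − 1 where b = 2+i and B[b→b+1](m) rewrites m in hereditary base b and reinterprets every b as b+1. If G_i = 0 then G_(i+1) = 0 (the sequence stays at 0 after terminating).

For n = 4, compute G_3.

i=0: 4 = 2^2 (b=2); 2→3: 3^3 = 27; 27−1 = 26
i=1: 26 = 2·3^2 + 2·3 + 2 (b=3); 3→4: 2·4^2 + 2·4 + 2 = 42; 42−1 = 41
i=2: 41 = 2·4^2 + 2·4 + 1 (b=4); 4→5: 2·5^2 + 2·5 + 1 = 61; 61−1 = 60
i=3: 60 = 2·5^2 + 2·5 (b=5); 5→6: 2·6^2 + 2·6 = 84; 84−1 = 83

60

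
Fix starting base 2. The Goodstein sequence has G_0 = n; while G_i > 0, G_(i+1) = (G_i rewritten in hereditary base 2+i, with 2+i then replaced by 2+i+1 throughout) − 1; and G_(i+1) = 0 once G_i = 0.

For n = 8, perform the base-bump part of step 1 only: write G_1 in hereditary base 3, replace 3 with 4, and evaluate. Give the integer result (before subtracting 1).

554

G_0 = 8. HB_2(8) = 2^(2 + 1). Bump = 81. G_1 = 80.
G_1 = 80. HB_3(80) = 2·3^3 + 2·3^2 + 2·3 + 2. Bump = 554. G_2 = 553.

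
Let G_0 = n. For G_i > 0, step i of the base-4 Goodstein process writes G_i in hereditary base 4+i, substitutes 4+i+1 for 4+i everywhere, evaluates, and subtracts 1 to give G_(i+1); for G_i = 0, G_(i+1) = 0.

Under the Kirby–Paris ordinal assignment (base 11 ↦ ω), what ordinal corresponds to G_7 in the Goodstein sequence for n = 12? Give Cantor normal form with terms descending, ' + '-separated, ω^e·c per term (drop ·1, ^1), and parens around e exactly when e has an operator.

ω + 8

G_0 = 12. HB_4(12) = 3·4. Bump = 15. G_1 = 14.
G_1 = 14. HB_5(14) = 2·5 + 4. Bump = 16. G_2 = 15.
G_2 = 15. HB_6(15) = 2·6 + 3. Bump = 17. G_3 = 16.
G_3 = 16. HB_7(16) = 2·7 + 2. Bump = 18. G_4 = 17.
G_4 = 17. HB_8(17) = 2·8 + 1. Bump = 19. G_5 = 18.
G_5 = 18. HB_9(18) = 2·9. Bump = 20. G_6 = 19.
G_6 = 19. HB_10(19) = 10 + 9. Bump = 20. G_7 = 19.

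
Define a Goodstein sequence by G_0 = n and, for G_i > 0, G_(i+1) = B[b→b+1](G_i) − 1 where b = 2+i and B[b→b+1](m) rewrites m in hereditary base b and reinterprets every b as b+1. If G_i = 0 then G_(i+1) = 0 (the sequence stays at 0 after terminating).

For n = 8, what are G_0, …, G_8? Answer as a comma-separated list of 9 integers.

8, 80, 553, 6310, 93395, 1647195, 33554571, 774841151, 20000000211

G_0 = 8. HB_2(8) = 2^(2 + 1). Bump = 81. G_1 = 80.
G_1 = 80. HB_3(80) = 2·3^3 + 2·3^2 + 2·3 + 2. Bump = 554. G_2 = 553.
G_2 = 553. HB_4(553) = 2·4^4 + 2·4^2 + 2·4 + 1. Bump = 6311. G_3 = 6310.
G_3 = 6310. HB_5(6310) = 2·5^5 + 2·5^2 + 2·5. Bump = 93396. G_4 = 93395.
G_4 = 93395. HB_6(93395) = 2·6^6 + 2·6^2 + 6 + 5. Bump = 1647196. G_5 = 1647195.
G_5 = 1647195. HB_7(1647195) = 2·7^7 + 2·7^2 + 7 + 4. Bump = 33554572. G_6 = 33554571.
G_6 = 33554571. HB_8(33554571) = 2·8^8 + 2·8^2 + 8 + 3. Bump = 774841152. G_7 = 774841151.
G_7 = 774841151. HB_9(774841151) = 2·9^9 + 2·9^2 + 9 + 2. Bump = 20000000212. G_8 = 20000000211.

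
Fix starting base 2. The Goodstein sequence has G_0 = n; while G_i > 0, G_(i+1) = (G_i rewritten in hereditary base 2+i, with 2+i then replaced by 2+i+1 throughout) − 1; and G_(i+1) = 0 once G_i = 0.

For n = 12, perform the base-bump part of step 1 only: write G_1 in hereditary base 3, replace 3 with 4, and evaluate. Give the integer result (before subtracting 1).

[0] 12 ≡ 2^(2 + 1) + 2^2 (base 2). Lift 3: 108. −1: 107.
[1] 107 ≡ 3^(3 + 1) + 2·3^2 + 2·3 + 2 (base 3). Lift 4: 1066. −1: 1065.

1066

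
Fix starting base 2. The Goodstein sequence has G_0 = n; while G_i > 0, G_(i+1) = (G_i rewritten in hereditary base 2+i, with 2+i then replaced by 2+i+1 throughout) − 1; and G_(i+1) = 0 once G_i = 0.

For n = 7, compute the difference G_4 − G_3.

43530

7 —HB2→ 2^2 + 2 + 1 —bump→ 3^3 + 3 + 1 = 31 —(−1)→ 30
30 —HB3→ 3^3 + 3 —bump→ 4^4 + 4 = 260 —(−1)→ 259
259 —HB4→ 4^4 + 3 —bump→ 5^5 + 3 = 3128 —(−1)→ 3127
3127 —HB5→ 5^5 + 2 —bump→ 6^6 + 2 = 46658 —(−1)→ 46657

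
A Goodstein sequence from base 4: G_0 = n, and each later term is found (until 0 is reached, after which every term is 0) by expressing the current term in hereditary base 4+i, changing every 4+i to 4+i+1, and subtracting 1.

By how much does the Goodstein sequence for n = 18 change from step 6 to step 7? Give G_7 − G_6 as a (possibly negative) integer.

5

step 0: 18 = 4^2 + 2; sub 5 for 4: 5^2 + 2; = 27; G_1 = 27−1 = 26
step 1: 26 = 5^2 + 1; sub 6 for 5: 6^2 + 1; = 37; G_2 = 37−1 = 36
step 2: 36 = 6^2; sub 7 for 6: 7^2; = 49; G_3 = 49−1 = 48
step 3: 48 = 6·7 + 6; sub 8 for 7: 6·8 + 6; = 54; G_4 = 54−1 = 53
step 4: 53 = 6·8 + 5; sub 9 for 8: 6·9 + 5; = 59; G_5 = 59−1 = 58
step 5: 58 = 6·9 + 4; sub 10 for 9: 6·10 + 4; = 64; G_6 = 64−1 = 63
step 6: 63 = 6·10 + 3; sub 11 for 10: 6·11 + 3; = 69; G_7 = 69−1 = 68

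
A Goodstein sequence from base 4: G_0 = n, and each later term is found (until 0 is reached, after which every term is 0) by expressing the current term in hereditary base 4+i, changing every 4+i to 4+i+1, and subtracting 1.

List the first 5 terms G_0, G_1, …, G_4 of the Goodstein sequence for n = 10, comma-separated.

base 4: 10 = 2·4 + 2; at 5: 2·5 + 2 = 12; next = 11
base 5: 11 = 2·5 + 1; at 6: 2·6 + 1 = 13; next = 12
base 6: 12 = 2·6; at 7: 2·7 = 14; next = 13
base 7: 13 = 7 + 6; at 8: 8 + 6 = 14; next = 13

10, 11, 12, 13, 13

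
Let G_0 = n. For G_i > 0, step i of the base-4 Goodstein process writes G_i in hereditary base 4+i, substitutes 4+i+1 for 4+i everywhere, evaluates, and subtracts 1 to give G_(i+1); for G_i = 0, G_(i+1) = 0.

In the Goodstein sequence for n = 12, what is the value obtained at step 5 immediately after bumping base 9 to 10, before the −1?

20

base 4: 12 = 3·4; at 5: 3·5 = 15; next = 14
base 5: 14 = 2·5 + 4; at 6: 2·6 + 4 = 16; next = 15
base 6: 15 = 2·6 + 3; at 7: 2·7 + 3 = 17; next = 16
base 7: 16 = 2·7 + 2; at 8: 2·8 + 2 = 18; next = 17
base 8: 17 = 2·8 + 1; at 9: 2·9 + 1 = 19; next = 18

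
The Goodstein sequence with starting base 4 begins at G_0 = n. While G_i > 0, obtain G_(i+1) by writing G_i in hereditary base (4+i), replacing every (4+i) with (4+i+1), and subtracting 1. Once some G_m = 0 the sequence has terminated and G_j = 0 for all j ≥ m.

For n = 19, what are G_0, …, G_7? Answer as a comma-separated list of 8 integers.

i=0: 19 = 4^2 + 3 (b=4); 4→5: 5^2 + 3 = 28; 28−1 = 27
i=1: 27 = 5^2 + 2 (b=5); 5→6: 6^2 + 2 = 38; 38−1 = 37
i=2: 37 = 6^2 + 1 (b=6); 6→7: 7^2 + 1 = 50; 50−1 = 49
i=3: 49 = 7^2 (b=7); 7→8: 8^2 = 64; 64−1 = 63
i=4: 63 = 7·8 + 7 (b=8); 8→9: 7·9 + 7 = 70; 70−1 = 69
i=5: 69 = 7·9 + 6 (b=9); 9→10: 7·10 + 6 = 76; 76−1 = 75
i=6: 75 = 7·10 + 5 (b=10); 10→11: 7·11 + 5 = 82; 82−1 = 81

19, 27, 37, 49, 63, 69, 75, 81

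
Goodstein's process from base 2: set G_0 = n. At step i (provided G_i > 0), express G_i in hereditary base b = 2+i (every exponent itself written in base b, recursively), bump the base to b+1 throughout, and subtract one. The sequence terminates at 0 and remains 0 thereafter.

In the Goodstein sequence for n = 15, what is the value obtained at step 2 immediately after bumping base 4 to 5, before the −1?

G_0 = 15. HB_2(15) = 2^(2 + 1) + 2^2 + 2 + 1. Bump = 112. G_1 = 111.
G_1 = 111. HB_3(111) = 3^(3 + 1) + 3^3 + 3. Bump = 1284. G_2 = 1283.
G_2 = 1283. HB_4(1283) = 4^(4 + 1) + 4^4 + 3. Bump = 18753. G_3 = 18752.

18753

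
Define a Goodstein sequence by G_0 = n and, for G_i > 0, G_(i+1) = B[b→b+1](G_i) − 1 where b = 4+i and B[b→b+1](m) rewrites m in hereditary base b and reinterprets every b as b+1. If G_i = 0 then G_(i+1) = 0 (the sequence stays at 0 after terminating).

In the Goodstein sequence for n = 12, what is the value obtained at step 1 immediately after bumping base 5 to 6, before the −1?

16

G_0=12  [base 4] 3·4  →[4↦5]→  3·5 = 15  −1 ⇒ G_1=14
G_1=14  [base 5] 2·5 + 4  →[5↦6]→  2·6 + 4 = 16  −1 ⇒ G_2=15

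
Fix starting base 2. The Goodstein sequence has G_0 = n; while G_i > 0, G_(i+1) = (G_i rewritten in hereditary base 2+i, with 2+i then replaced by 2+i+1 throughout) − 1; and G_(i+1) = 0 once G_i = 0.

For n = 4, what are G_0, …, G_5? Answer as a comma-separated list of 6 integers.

4, 26, 41, 60, 83, 109

i=0: 4 = 2^2 (b=2); 2→3: 3^3 = 27; 27−1 = 26
i=1: 26 = 2·3^2 + 2·3 + 2 (b=3); 3→4: 2·4^2 + 2·4 + 2 = 42; 42−1 = 41
i=2: 41 = 2·4^2 + 2·4 + 1 (b=4); 4→5: 2·5^2 + 2·5 + 1 = 61; 61−1 = 60
i=3: 60 = 2·5^2 + 2·5 (b=5); 5→6: 2·6^2 + 2·6 = 84; 84−1 = 83
i=4: 83 = 2·6^2 + 6 + 5 (b=6); 6→7: 2·7^2 + 7 + 5 = 110; 110−1 = 109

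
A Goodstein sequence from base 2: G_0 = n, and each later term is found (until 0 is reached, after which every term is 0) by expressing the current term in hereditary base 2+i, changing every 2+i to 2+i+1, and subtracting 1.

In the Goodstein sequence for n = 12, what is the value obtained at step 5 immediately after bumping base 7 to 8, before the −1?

12 —HB2→ 2^(2 + 1) + 2^2 —bump→ 3^(3 + 1) + 3^3 = 108 —(−1)→ 107
107 —HB3→ 3^(3 + 1) + 2·3^2 + 2·3 + 2 —bump→ 4^(4 + 1) + 2·4^2 + 2·4 + 2 = 1066 —(−1)→ 1065
1065 —HB4→ 4^(4 + 1) + 2·4^2 + 2·4 + 1 —bump→ 5^(5 + 1) + 2·5^2 + 2·5 + 1 = 15686 —(−1)→ 15685
15685 —HB5→ 5^(5 + 1) + 2·5^2 + 2·5 —bump→ 6^(6 + 1) + 2·6^2 + 2·6 = 280020 —(−1)→ 280019
280019 —HB6→ 6^(6 + 1) + 2·6^2 + 6 + 5 —bump→ 7^(7 + 1) + 2·7^2 + 7 + 5 = 5764911 —(−1)→ 5764910
5764910 —HB7→ 7^(7 + 1) + 2·7^2 + 7 + 4 —bump→ 8^(8 + 1) + 2·8^2 + 8 + 4 = 134217868 —(−1)→ 134217867

134217868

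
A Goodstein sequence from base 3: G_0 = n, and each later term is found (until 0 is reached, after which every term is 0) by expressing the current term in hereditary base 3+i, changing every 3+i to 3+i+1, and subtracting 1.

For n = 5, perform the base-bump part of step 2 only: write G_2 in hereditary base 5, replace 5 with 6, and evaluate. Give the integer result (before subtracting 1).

5 —HB3→ 3 + 2 —bump→ 4 + 2 = 6 —(−1)→ 5
5 —HB4→ 4 + 1 —bump→ 5 + 1 = 6 —(−1)→ 5

6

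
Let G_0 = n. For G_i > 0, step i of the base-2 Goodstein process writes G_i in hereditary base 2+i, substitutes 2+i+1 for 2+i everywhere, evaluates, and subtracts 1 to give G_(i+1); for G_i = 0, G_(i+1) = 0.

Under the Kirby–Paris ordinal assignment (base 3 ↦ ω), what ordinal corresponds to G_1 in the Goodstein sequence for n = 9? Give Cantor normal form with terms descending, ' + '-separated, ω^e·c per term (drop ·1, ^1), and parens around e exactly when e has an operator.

base 2: 9 = 2^(2 + 1) + 1; at 3: 3^(3 + 1) + 1 = 82; next = 81
base 3: 81 = 3^(3 + 1); at 4: 4^(4 + 1) = 1024; next = 1023

ω^(ω + 1)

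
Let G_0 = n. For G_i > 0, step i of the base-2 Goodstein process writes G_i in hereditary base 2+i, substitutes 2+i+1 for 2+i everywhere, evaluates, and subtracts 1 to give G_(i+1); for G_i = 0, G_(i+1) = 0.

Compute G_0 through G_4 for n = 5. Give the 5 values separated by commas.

5, 27, 255, 467, 775

[0] 5 ≡ 2^2 + 1 (base 2). Lift 3: 28. −1: 27.
[1] 27 ≡ 3^3 (base 3). Lift 4: 256. −1: 255.
[2] 255 ≡ 3·4^3 + 3·4^2 + 3·4 + 3 (base 4). Lift 5: 468. −1: 467.
[3] 467 ≡ 3·5^3 + 3·5^2 + 3·5 + 2 (base 5). Lift 6: 776. −1: 775.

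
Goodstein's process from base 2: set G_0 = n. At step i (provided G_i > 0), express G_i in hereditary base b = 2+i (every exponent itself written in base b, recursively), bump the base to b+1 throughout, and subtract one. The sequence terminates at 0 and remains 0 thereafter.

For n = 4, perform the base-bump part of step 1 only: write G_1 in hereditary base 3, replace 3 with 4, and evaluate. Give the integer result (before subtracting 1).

42

4 —HB2→ 2^2 —bump→ 3^3 = 27 —(−1)→ 26
26 —HB3→ 2·3^2 + 2·3 + 2 —bump→ 2·4^2 + 2·4 + 2 = 42 —(−1)→ 41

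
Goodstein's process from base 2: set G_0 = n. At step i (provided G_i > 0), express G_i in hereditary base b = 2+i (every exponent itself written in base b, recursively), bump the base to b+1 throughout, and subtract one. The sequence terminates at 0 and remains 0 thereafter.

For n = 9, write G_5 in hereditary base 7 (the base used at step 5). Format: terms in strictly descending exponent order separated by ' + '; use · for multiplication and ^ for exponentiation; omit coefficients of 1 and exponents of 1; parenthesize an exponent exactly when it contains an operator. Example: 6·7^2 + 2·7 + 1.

base 2: 9 = 2^(2 + 1) + 1; at 3: 3^(3 + 1) + 1 = 82; next = 81
base 3: 81 = 3^(3 + 1); at 4: 4^(4 + 1) = 1024; next = 1023
base 4: 1023 = 3·4^4 + 3·4^3 + 3·4^2 + 3·4 + 3; at 5: 3·5^5 + 3·5^3 + 3·5^2 + 3·5 + 3 = 9843; next = 9842
base 5: 9842 = 3·5^5 + 3·5^3 + 3·5^2 + 3·5 + 2; at 6: 3·6^6 + 3·6^3 + 3·6^2 + 3·6 + 2 = 140744; next = 140743
base 6: 140743 = 3·6^6 + 3·6^3 + 3·6^2 + 3·6 + 1; at 7: 3·7^7 + 3·7^3 + 3·7^2 + 3·7 + 1 = 2471827; next = 2471826
base 7: 2471826 = 3·7^7 + 3·7^3 + 3·7^2 + 3·7; at 8: 3·8^8 + 3·8^3 + 3·8^2 + 3·8 = 50333400; next = 50333399

3·7^7 + 3·7^3 + 3·7^2 + 3·7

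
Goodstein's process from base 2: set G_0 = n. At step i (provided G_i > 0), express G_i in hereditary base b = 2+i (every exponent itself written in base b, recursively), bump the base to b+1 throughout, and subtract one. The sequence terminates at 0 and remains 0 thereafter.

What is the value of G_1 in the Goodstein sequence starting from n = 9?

81

[0] 9 ≡ 2^(2 + 1) + 1 (base 2). Lift 3: 82. −1: 81.
[1] 81 ≡ 3^(3 + 1) (base 3). Lift 4: 1024. −1: 1023.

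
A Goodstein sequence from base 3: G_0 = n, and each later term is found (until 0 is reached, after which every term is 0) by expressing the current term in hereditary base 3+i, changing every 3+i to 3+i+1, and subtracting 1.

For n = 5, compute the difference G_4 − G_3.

G_0 = 5. HB_3(5) = 3 + 2. Bump = 6. G_1 = 5.
G_1 = 5. HB_4(5) = 4 + 1. Bump = 6. G_2 = 5.
G_2 = 5. HB_5(5) = 5. Bump = 6. G_3 = 5.
G_3 = 5. HB_6(5) = 5. Bump = 5. G_4 = 4.

-1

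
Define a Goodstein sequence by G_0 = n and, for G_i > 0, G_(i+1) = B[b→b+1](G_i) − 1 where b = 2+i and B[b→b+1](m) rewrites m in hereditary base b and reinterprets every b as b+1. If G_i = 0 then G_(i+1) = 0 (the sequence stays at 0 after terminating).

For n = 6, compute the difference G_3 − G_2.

2868

G_0 = 6. HB_2(6) = 2^2 + 2. Bump = 30. G_1 = 29.
G_1 = 29. HB_3(29) = 3^3 + 2. Bump = 258. G_2 = 257.
G_2 = 257. HB_4(257) = 4^4 + 1. Bump = 3126. G_3 = 3125.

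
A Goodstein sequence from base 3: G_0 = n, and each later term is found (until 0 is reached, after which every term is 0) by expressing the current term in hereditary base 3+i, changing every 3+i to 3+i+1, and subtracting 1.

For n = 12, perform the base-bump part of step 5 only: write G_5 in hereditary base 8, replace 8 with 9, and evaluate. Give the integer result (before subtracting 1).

70

G_0=12  [base 3] 3^2 + 3  →[3↦4]→  4^2 + 4 = 20  −1 ⇒ G_1=19
G_1=19  [base 4] 4^2 + 3  →[4↦5]→  5^2 + 3 = 28  −1 ⇒ G_2=27
G_2=27  [base 5] 5^2 + 2  →[5↦6]→  6^2 + 2 = 38  −1 ⇒ G_3=37
G_3=37  [base 6] 6^2 + 1  →[6↦7]→  7^2 + 1 = 50  −1 ⇒ G_4=49
G_4=49  [base 7] 7^2  →[7↦8]→  8^2 = 64  −1 ⇒ G_5=63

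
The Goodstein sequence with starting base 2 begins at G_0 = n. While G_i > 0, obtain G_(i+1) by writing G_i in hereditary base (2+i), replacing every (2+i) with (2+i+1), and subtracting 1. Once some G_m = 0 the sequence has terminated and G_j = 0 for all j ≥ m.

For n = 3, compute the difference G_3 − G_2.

base 2: 3 = 2 + 1; at 3: 3 + 1 = 4; next = 3
base 3: 3 = 3; at 4: 4 = 4; next = 3
base 4: 3 = 3; at 5: 3 = 3; next = 2

-1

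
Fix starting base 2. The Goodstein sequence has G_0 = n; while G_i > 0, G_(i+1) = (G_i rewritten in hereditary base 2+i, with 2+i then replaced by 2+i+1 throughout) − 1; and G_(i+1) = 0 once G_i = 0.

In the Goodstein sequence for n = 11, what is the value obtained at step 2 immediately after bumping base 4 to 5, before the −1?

G_0 = 11. HB_2(11) = 2^(2 + 1) + 2 + 1. Bump = 85. G_1 = 84.
G_1 = 84. HB_3(84) = 3^(3 + 1) + 3. Bump = 1028. G_2 = 1027.
G_2 = 1027. HB_4(1027) = 4^(4 + 1) + 3. Bump = 15628. G_3 = 15627.

15628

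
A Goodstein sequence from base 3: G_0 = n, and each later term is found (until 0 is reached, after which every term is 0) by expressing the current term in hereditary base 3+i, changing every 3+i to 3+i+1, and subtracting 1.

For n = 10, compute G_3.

base 3: 10 = 3^2 + 1; at 4: 4^2 + 1 = 17; next = 16
base 4: 16 = 4^2; at 5: 5^2 = 25; next = 24
base 5: 24 = 4·5 + 4; at 6: 4·6 + 4 = 28; next = 27

27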